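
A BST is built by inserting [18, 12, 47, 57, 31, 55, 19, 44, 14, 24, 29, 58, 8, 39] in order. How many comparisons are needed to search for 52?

Search path for 52: 18 -> 47 -> 57 -> 55
Found: False
Comparisons: 4


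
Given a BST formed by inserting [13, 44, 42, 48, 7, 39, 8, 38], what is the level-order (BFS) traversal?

Tree insertion order: [13, 44, 42, 48, 7, 39, 8, 38]
Tree (level-order array): [13, 7, 44, None, 8, 42, 48, None, None, 39, None, None, None, 38]
BFS from the root, enqueuing left then right child of each popped node:
  queue [13] -> pop 13, enqueue [7, 44], visited so far: [13]
  queue [7, 44] -> pop 7, enqueue [8], visited so far: [13, 7]
  queue [44, 8] -> pop 44, enqueue [42, 48], visited so far: [13, 7, 44]
  queue [8, 42, 48] -> pop 8, enqueue [none], visited so far: [13, 7, 44, 8]
  queue [42, 48] -> pop 42, enqueue [39], visited so far: [13, 7, 44, 8, 42]
  queue [48, 39] -> pop 48, enqueue [none], visited so far: [13, 7, 44, 8, 42, 48]
  queue [39] -> pop 39, enqueue [38], visited so far: [13, 7, 44, 8, 42, 48, 39]
  queue [38] -> pop 38, enqueue [none], visited so far: [13, 7, 44, 8, 42, 48, 39, 38]
Result: [13, 7, 44, 8, 42, 48, 39, 38]


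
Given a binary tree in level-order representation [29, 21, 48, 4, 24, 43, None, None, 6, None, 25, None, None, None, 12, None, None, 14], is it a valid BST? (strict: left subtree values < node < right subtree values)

Level-order array: [29, 21, 48, 4, 24, 43, None, None, 6, None, 25, None, None, None, 12, None, None, 14]
Validate using subtree bounds (lo, hi): at each node, require lo < value < hi,
then recurse left with hi=value and right with lo=value.
Preorder trace (stopping at first violation):
  at node 29 with bounds (-inf, +inf): OK
  at node 21 with bounds (-inf, 29): OK
  at node 4 with bounds (-inf, 21): OK
  at node 6 with bounds (4, 21): OK
  at node 12 with bounds (6, 21): OK
  at node 14 with bounds (6, 12): VIOLATION
Node 14 violates its bound: not (6 < 14 < 12).
Result: Not a valid BST


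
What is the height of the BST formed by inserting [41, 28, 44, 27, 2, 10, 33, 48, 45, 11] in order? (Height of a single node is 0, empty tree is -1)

Insertion order: [41, 28, 44, 27, 2, 10, 33, 48, 45, 11]
Tree (level-order array): [41, 28, 44, 27, 33, None, 48, 2, None, None, None, 45, None, None, 10, None, None, None, 11]
Compute height bottom-up (empty subtree = -1):
  height(11) = 1 + max(-1, -1) = 0
  height(10) = 1 + max(-1, 0) = 1
  height(2) = 1 + max(-1, 1) = 2
  height(27) = 1 + max(2, -1) = 3
  height(33) = 1 + max(-1, -1) = 0
  height(28) = 1 + max(3, 0) = 4
  height(45) = 1 + max(-1, -1) = 0
  height(48) = 1 + max(0, -1) = 1
  height(44) = 1 + max(-1, 1) = 2
  height(41) = 1 + max(4, 2) = 5
Height = 5


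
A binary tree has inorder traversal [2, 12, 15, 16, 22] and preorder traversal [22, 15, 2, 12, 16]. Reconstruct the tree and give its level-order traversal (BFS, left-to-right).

Inorder:  [2, 12, 15, 16, 22]
Preorder: [22, 15, 2, 12, 16]
Algorithm: preorder visits root first, so consume preorder in order;
for each root, split the current inorder slice at that value into
left-subtree inorder and right-subtree inorder, then recurse.
Recursive splits:
  root=22; inorder splits into left=[2, 12, 15, 16], right=[]
  root=15; inorder splits into left=[2, 12], right=[16]
  root=2; inorder splits into left=[], right=[12]
  root=12; inorder splits into left=[], right=[]
  root=16; inorder splits into left=[], right=[]
Reconstructed level-order: [22, 15, 2, 16, 12]


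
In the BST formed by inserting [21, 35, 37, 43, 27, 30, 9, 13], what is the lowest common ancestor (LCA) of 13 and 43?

Tree insertion order: [21, 35, 37, 43, 27, 30, 9, 13]
Tree (level-order array): [21, 9, 35, None, 13, 27, 37, None, None, None, 30, None, 43]
In a BST, the LCA of p=13, q=43 is the first node v on the
root-to-leaf path with p <= v <= q (go left if both < v, right if both > v).
Walk from root:
  at 21: 13 <= 21 <= 43, this is the LCA
LCA = 21


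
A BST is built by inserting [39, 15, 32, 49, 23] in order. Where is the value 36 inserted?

Starting tree (level order): [39, 15, 49, None, 32, None, None, 23]
Insertion path: 39 -> 15 -> 32
Result: insert 36 as right child of 32
Final tree (level order): [39, 15, 49, None, 32, None, None, 23, 36]


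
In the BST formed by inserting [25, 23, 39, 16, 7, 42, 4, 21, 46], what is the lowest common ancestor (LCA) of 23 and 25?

Tree insertion order: [25, 23, 39, 16, 7, 42, 4, 21, 46]
Tree (level-order array): [25, 23, 39, 16, None, None, 42, 7, 21, None, 46, 4]
In a BST, the LCA of p=23, q=25 is the first node v on the
root-to-leaf path with p <= v <= q (go left if both < v, right if both > v).
Walk from root:
  at 25: 23 <= 25 <= 25, this is the LCA
LCA = 25


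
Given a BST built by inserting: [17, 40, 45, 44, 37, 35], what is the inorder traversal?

Tree insertion order: [17, 40, 45, 44, 37, 35]
Tree (level-order array): [17, None, 40, 37, 45, 35, None, 44]
Inorder traversal: [17, 35, 37, 40, 44, 45]


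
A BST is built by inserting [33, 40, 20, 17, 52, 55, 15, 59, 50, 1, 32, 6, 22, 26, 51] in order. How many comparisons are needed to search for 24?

Search path for 24: 33 -> 20 -> 32 -> 22 -> 26
Found: False
Comparisons: 5


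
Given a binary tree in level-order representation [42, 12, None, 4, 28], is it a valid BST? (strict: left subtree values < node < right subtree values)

Level-order array: [42, 12, None, 4, 28]
Validate using subtree bounds (lo, hi): at each node, require lo < value < hi,
then recurse left with hi=value and right with lo=value.
Preorder trace (stopping at first violation):
  at node 42 with bounds (-inf, +inf): OK
  at node 12 with bounds (-inf, 42): OK
  at node 4 with bounds (-inf, 12): OK
  at node 28 with bounds (12, 42): OK
No violation found at any node.
Result: Valid BST


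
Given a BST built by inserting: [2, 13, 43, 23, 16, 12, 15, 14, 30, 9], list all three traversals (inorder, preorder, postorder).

Tree insertion order: [2, 13, 43, 23, 16, 12, 15, 14, 30, 9]
Tree (level-order array): [2, None, 13, 12, 43, 9, None, 23, None, None, None, 16, 30, 15, None, None, None, 14]
Inorder (L, root, R): [2, 9, 12, 13, 14, 15, 16, 23, 30, 43]
Preorder (root, L, R): [2, 13, 12, 9, 43, 23, 16, 15, 14, 30]
Postorder (L, R, root): [9, 12, 14, 15, 16, 30, 23, 43, 13, 2]


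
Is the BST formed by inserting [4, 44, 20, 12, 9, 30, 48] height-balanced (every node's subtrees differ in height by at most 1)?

Tree (level-order array): [4, None, 44, 20, 48, 12, 30, None, None, 9]
Definition: a tree is height-balanced if, at every node, |h(left) - h(right)| <= 1 (empty subtree has height -1).
Bottom-up per-node check:
  node 9: h_left=-1, h_right=-1, diff=0 [OK], height=0
  node 12: h_left=0, h_right=-1, diff=1 [OK], height=1
  node 30: h_left=-1, h_right=-1, diff=0 [OK], height=0
  node 20: h_left=1, h_right=0, diff=1 [OK], height=2
  node 48: h_left=-1, h_right=-1, diff=0 [OK], height=0
  node 44: h_left=2, h_right=0, diff=2 [FAIL (|2-0|=2 > 1)], height=3
  node 4: h_left=-1, h_right=3, diff=4 [FAIL (|-1-3|=4 > 1)], height=4
Node 44 violates the condition: |2 - 0| = 2 > 1.
Result: Not balanced


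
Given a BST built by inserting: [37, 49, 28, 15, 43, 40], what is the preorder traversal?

Tree insertion order: [37, 49, 28, 15, 43, 40]
Tree (level-order array): [37, 28, 49, 15, None, 43, None, None, None, 40]
Preorder traversal: [37, 28, 15, 49, 43, 40]


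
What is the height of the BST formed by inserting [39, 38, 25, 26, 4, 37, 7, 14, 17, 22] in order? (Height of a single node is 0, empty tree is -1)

Insertion order: [39, 38, 25, 26, 4, 37, 7, 14, 17, 22]
Tree (level-order array): [39, 38, None, 25, None, 4, 26, None, 7, None, 37, None, 14, None, None, None, 17, None, 22]
Compute height bottom-up (empty subtree = -1):
  height(22) = 1 + max(-1, -1) = 0
  height(17) = 1 + max(-1, 0) = 1
  height(14) = 1 + max(-1, 1) = 2
  height(7) = 1 + max(-1, 2) = 3
  height(4) = 1 + max(-1, 3) = 4
  height(37) = 1 + max(-1, -1) = 0
  height(26) = 1 + max(-1, 0) = 1
  height(25) = 1 + max(4, 1) = 5
  height(38) = 1 + max(5, -1) = 6
  height(39) = 1 + max(6, -1) = 7
Height = 7


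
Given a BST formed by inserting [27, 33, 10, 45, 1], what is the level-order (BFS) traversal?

Tree insertion order: [27, 33, 10, 45, 1]
Tree (level-order array): [27, 10, 33, 1, None, None, 45]
BFS from the root, enqueuing left then right child of each popped node:
  queue [27] -> pop 27, enqueue [10, 33], visited so far: [27]
  queue [10, 33] -> pop 10, enqueue [1], visited so far: [27, 10]
  queue [33, 1] -> pop 33, enqueue [45], visited so far: [27, 10, 33]
  queue [1, 45] -> pop 1, enqueue [none], visited so far: [27, 10, 33, 1]
  queue [45] -> pop 45, enqueue [none], visited so far: [27, 10, 33, 1, 45]
Result: [27, 10, 33, 1, 45]


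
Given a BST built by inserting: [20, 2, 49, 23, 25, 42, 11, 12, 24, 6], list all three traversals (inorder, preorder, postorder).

Tree insertion order: [20, 2, 49, 23, 25, 42, 11, 12, 24, 6]
Tree (level-order array): [20, 2, 49, None, 11, 23, None, 6, 12, None, 25, None, None, None, None, 24, 42]
Inorder (L, root, R): [2, 6, 11, 12, 20, 23, 24, 25, 42, 49]
Preorder (root, L, R): [20, 2, 11, 6, 12, 49, 23, 25, 24, 42]
Postorder (L, R, root): [6, 12, 11, 2, 24, 42, 25, 23, 49, 20]


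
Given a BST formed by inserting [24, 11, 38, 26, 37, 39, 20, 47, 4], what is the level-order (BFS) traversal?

Tree insertion order: [24, 11, 38, 26, 37, 39, 20, 47, 4]
Tree (level-order array): [24, 11, 38, 4, 20, 26, 39, None, None, None, None, None, 37, None, 47]
BFS from the root, enqueuing left then right child of each popped node:
  queue [24] -> pop 24, enqueue [11, 38], visited so far: [24]
  queue [11, 38] -> pop 11, enqueue [4, 20], visited so far: [24, 11]
  queue [38, 4, 20] -> pop 38, enqueue [26, 39], visited so far: [24, 11, 38]
  queue [4, 20, 26, 39] -> pop 4, enqueue [none], visited so far: [24, 11, 38, 4]
  queue [20, 26, 39] -> pop 20, enqueue [none], visited so far: [24, 11, 38, 4, 20]
  queue [26, 39] -> pop 26, enqueue [37], visited so far: [24, 11, 38, 4, 20, 26]
  queue [39, 37] -> pop 39, enqueue [47], visited so far: [24, 11, 38, 4, 20, 26, 39]
  queue [37, 47] -> pop 37, enqueue [none], visited so far: [24, 11, 38, 4, 20, 26, 39, 37]
  queue [47] -> pop 47, enqueue [none], visited so far: [24, 11, 38, 4, 20, 26, 39, 37, 47]
Result: [24, 11, 38, 4, 20, 26, 39, 37, 47]


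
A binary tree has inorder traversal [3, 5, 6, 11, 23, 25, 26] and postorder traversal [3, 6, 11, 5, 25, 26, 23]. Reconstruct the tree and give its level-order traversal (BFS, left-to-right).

Inorder:   [3, 5, 6, 11, 23, 25, 26]
Postorder: [3, 6, 11, 5, 25, 26, 23]
Algorithm: postorder visits root last, so walk postorder right-to-left;
each value is the root of the current inorder slice — split it at that
value, recurse on the right subtree first, then the left.
Recursive splits:
  root=23; inorder splits into left=[3, 5, 6, 11], right=[25, 26]
  root=26; inorder splits into left=[25], right=[]
  root=25; inorder splits into left=[], right=[]
  root=5; inorder splits into left=[3], right=[6, 11]
  root=11; inorder splits into left=[6], right=[]
  root=6; inorder splits into left=[], right=[]
  root=3; inorder splits into left=[], right=[]
Reconstructed level-order: [23, 5, 26, 3, 11, 25, 6]


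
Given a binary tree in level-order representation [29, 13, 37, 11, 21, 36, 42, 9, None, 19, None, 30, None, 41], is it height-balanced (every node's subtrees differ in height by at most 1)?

Tree (level-order array): [29, 13, 37, 11, 21, 36, 42, 9, None, 19, None, 30, None, 41]
Definition: a tree is height-balanced if, at every node, |h(left) - h(right)| <= 1 (empty subtree has height -1).
Bottom-up per-node check:
  node 9: h_left=-1, h_right=-1, diff=0 [OK], height=0
  node 11: h_left=0, h_right=-1, diff=1 [OK], height=1
  node 19: h_left=-1, h_right=-1, diff=0 [OK], height=0
  node 21: h_left=0, h_right=-1, diff=1 [OK], height=1
  node 13: h_left=1, h_right=1, diff=0 [OK], height=2
  node 30: h_left=-1, h_right=-1, diff=0 [OK], height=0
  node 36: h_left=0, h_right=-1, diff=1 [OK], height=1
  node 41: h_left=-1, h_right=-1, diff=0 [OK], height=0
  node 42: h_left=0, h_right=-1, diff=1 [OK], height=1
  node 37: h_left=1, h_right=1, diff=0 [OK], height=2
  node 29: h_left=2, h_right=2, diff=0 [OK], height=3
All nodes satisfy the balance condition.
Result: Balanced


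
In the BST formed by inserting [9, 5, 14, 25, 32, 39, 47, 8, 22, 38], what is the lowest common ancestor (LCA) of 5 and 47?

Tree insertion order: [9, 5, 14, 25, 32, 39, 47, 8, 22, 38]
Tree (level-order array): [9, 5, 14, None, 8, None, 25, None, None, 22, 32, None, None, None, 39, 38, 47]
In a BST, the LCA of p=5, q=47 is the first node v on the
root-to-leaf path with p <= v <= q (go left if both < v, right if both > v).
Walk from root:
  at 9: 5 <= 9 <= 47, this is the LCA
LCA = 9


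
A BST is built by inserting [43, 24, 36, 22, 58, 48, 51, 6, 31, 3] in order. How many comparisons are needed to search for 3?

Search path for 3: 43 -> 24 -> 22 -> 6 -> 3
Found: True
Comparisons: 5


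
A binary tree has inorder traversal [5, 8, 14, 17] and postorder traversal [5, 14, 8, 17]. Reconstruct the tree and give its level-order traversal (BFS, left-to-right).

Inorder:   [5, 8, 14, 17]
Postorder: [5, 14, 8, 17]
Algorithm: postorder visits root last, so walk postorder right-to-left;
each value is the root of the current inorder slice — split it at that
value, recurse on the right subtree first, then the left.
Recursive splits:
  root=17; inorder splits into left=[5, 8, 14], right=[]
  root=8; inorder splits into left=[5], right=[14]
  root=14; inorder splits into left=[], right=[]
  root=5; inorder splits into left=[], right=[]
Reconstructed level-order: [17, 8, 5, 14]


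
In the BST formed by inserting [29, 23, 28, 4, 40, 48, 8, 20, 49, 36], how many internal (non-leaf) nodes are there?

Tree built from: [29, 23, 28, 4, 40, 48, 8, 20, 49, 36]
Tree (level-order array): [29, 23, 40, 4, 28, 36, 48, None, 8, None, None, None, None, None, 49, None, 20]
Rule: An internal node has at least one child.
Per-node child counts:
  node 29: 2 child(ren)
  node 23: 2 child(ren)
  node 4: 1 child(ren)
  node 8: 1 child(ren)
  node 20: 0 child(ren)
  node 28: 0 child(ren)
  node 40: 2 child(ren)
  node 36: 0 child(ren)
  node 48: 1 child(ren)
  node 49: 0 child(ren)
Matching nodes: [29, 23, 4, 8, 40, 48]
Count of internal (non-leaf) nodes: 6


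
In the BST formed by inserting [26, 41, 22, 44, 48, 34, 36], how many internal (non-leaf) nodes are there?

Tree built from: [26, 41, 22, 44, 48, 34, 36]
Tree (level-order array): [26, 22, 41, None, None, 34, 44, None, 36, None, 48]
Rule: An internal node has at least one child.
Per-node child counts:
  node 26: 2 child(ren)
  node 22: 0 child(ren)
  node 41: 2 child(ren)
  node 34: 1 child(ren)
  node 36: 0 child(ren)
  node 44: 1 child(ren)
  node 48: 0 child(ren)
Matching nodes: [26, 41, 34, 44]
Count of internal (non-leaf) nodes: 4


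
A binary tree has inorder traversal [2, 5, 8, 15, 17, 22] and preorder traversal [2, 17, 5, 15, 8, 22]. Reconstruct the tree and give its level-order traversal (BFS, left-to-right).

Inorder:  [2, 5, 8, 15, 17, 22]
Preorder: [2, 17, 5, 15, 8, 22]
Algorithm: preorder visits root first, so consume preorder in order;
for each root, split the current inorder slice at that value into
left-subtree inorder and right-subtree inorder, then recurse.
Recursive splits:
  root=2; inorder splits into left=[], right=[5, 8, 15, 17, 22]
  root=17; inorder splits into left=[5, 8, 15], right=[22]
  root=5; inorder splits into left=[], right=[8, 15]
  root=15; inorder splits into left=[8], right=[]
  root=8; inorder splits into left=[], right=[]
  root=22; inorder splits into left=[], right=[]
Reconstructed level-order: [2, 17, 5, 22, 15, 8]


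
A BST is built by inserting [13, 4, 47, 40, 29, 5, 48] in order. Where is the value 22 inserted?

Starting tree (level order): [13, 4, 47, None, 5, 40, 48, None, None, 29]
Insertion path: 13 -> 47 -> 40 -> 29
Result: insert 22 as left child of 29
Final tree (level order): [13, 4, 47, None, 5, 40, 48, None, None, 29, None, None, None, 22]


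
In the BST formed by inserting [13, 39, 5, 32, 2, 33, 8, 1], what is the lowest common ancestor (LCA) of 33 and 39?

Tree insertion order: [13, 39, 5, 32, 2, 33, 8, 1]
Tree (level-order array): [13, 5, 39, 2, 8, 32, None, 1, None, None, None, None, 33]
In a BST, the LCA of p=33, q=39 is the first node v on the
root-to-leaf path with p <= v <= q (go left if both < v, right if both > v).
Walk from root:
  at 13: both 33 and 39 > 13, go right
  at 39: 33 <= 39 <= 39, this is the LCA
LCA = 39


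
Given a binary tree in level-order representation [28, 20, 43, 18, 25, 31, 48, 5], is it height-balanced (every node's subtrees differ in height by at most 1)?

Tree (level-order array): [28, 20, 43, 18, 25, 31, 48, 5]
Definition: a tree is height-balanced if, at every node, |h(left) - h(right)| <= 1 (empty subtree has height -1).
Bottom-up per-node check:
  node 5: h_left=-1, h_right=-1, diff=0 [OK], height=0
  node 18: h_left=0, h_right=-1, diff=1 [OK], height=1
  node 25: h_left=-1, h_right=-1, diff=0 [OK], height=0
  node 20: h_left=1, h_right=0, diff=1 [OK], height=2
  node 31: h_left=-1, h_right=-1, diff=0 [OK], height=0
  node 48: h_left=-1, h_right=-1, diff=0 [OK], height=0
  node 43: h_left=0, h_right=0, diff=0 [OK], height=1
  node 28: h_left=2, h_right=1, diff=1 [OK], height=3
All nodes satisfy the balance condition.
Result: Balanced


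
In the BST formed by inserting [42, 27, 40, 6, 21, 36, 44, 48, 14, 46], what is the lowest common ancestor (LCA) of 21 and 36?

Tree insertion order: [42, 27, 40, 6, 21, 36, 44, 48, 14, 46]
Tree (level-order array): [42, 27, 44, 6, 40, None, 48, None, 21, 36, None, 46, None, 14]
In a BST, the LCA of p=21, q=36 is the first node v on the
root-to-leaf path with p <= v <= q (go left if both < v, right if both > v).
Walk from root:
  at 42: both 21 and 36 < 42, go left
  at 27: 21 <= 27 <= 36, this is the LCA
LCA = 27


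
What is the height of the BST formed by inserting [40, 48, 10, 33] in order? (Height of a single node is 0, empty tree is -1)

Insertion order: [40, 48, 10, 33]
Tree (level-order array): [40, 10, 48, None, 33]
Compute height bottom-up (empty subtree = -1):
  height(33) = 1 + max(-1, -1) = 0
  height(10) = 1 + max(-1, 0) = 1
  height(48) = 1 + max(-1, -1) = 0
  height(40) = 1 + max(1, 0) = 2
Height = 2


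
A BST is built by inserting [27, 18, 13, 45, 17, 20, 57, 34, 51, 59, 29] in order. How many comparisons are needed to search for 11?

Search path for 11: 27 -> 18 -> 13
Found: False
Comparisons: 3


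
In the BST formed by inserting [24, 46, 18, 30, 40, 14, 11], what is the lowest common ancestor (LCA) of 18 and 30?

Tree insertion order: [24, 46, 18, 30, 40, 14, 11]
Tree (level-order array): [24, 18, 46, 14, None, 30, None, 11, None, None, 40]
In a BST, the LCA of p=18, q=30 is the first node v on the
root-to-leaf path with p <= v <= q (go left if both < v, right if both > v).
Walk from root:
  at 24: 18 <= 24 <= 30, this is the LCA
LCA = 24


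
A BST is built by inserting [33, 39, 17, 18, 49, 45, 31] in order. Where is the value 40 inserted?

Starting tree (level order): [33, 17, 39, None, 18, None, 49, None, 31, 45]
Insertion path: 33 -> 39 -> 49 -> 45
Result: insert 40 as left child of 45
Final tree (level order): [33, 17, 39, None, 18, None, 49, None, 31, 45, None, None, None, 40]


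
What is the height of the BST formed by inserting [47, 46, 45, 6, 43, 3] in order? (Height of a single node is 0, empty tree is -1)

Insertion order: [47, 46, 45, 6, 43, 3]
Tree (level-order array): [47, 46, None, 45, None, 6, None, 3, 43]
Compute height bottom-up (empty subtree = -1):
  height(3) = 1 + max(-1, -1) = 0
  height(43) = 1 + max(-1, -1) = 0
  height(6) = 1 + max(0, 0) = 1
  height(45) = 1 + max(1, -1) = 2
  height(46) = 1 + max(2, -1) = 3
  height(47) = 1 + max(3, -1) = 4
Height = 4


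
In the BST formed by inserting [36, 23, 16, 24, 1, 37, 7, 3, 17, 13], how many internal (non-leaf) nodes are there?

Tree built from: [36, 23, 16, 24, 1, 37, 7, 3, 17, 13]
Tree (level-order array): [36, 23, 37, 16, 24, None, None, 1, 17, None, None, None, 7, None, None, 3, 13]
Rule: An internal node has at least one child.
Per-node child counts:
  node 36: 2 child(ren)
  node 23: 2 child(ren)
  node 16: 2 child(ren)
  node 1: 1 child(ren)
  node 7: 2 child(ren)
  node 3: 0 child(ren)
  node 13: 0 child(ren)
  node 17: 0 child(ren)
  node 24: 0 child(ren)
  node 37: 0 child(ren)
Matching nodes: [36, 23, 16, 1, 7]
Count of internal (non-leaf) nodes: 5


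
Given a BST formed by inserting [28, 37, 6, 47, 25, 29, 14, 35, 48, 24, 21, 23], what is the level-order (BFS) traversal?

Tree insertion order: [28, 37, 6, 47, 25, 29, 14, 35, 48, 24, 21, 23]
Tree (level-order array): [28, 6, 37, None, 25, 29, 47, 14, None, None, 35, None, 48, None, 24, None, None, None, None, 21, None, None, 23]
BFS from the root, enqueuing left then right child of each popped node:
  queue [28] -> pop 28, enqueue [6, 37], visited so far: [28]
  queue [6, 37] -> pop 6, enqueue [25], visited so far: [28, 6]
  queue [37, 25] -> pop 37, enqueue [29, 47], visited so far: [28, 6, 37]
  queue [25, 29, 47] -> pop 25, enqueue [14], visited so far: [28, 6, 37, 25]
  queue [29, 47, 14] -> pop 29, enqueue [35], visited so far: [28, 6, 37, 25, 29]
  queue [47, 14, 35] -> pop 47, enqueue [48], visited so far: [28, 6, 37, 25, 29, 47]
  queue [14, 35, 48] -> pop 14, enqueue [24], visited so far: [28, 6, 37, 25, 29, 47, 14]
  queue [35, 48, 24] -> pop 35, enqueue [none], visited so far: [28, 6, 37, 25, 29, 47, 14, 35]
  queue [48, 24] -> pop 48, enqueue [none], visited so far: [28, 6, 37, 25, 29, 47, 14, 35, 48]
  queue [24] -> pop 24, enqueue [21], visited so far: [28, 6, 37, 25, 29, 47, 14, 35, 48, 24]
  queue [21] -> pop 21, enqueue [23], visited so far: [28, 6, 37, 25, 29, 47, 14, 35, 48, 24, 21]
  queue [23] -> pop 23, enqueue [none], visited so far: [28, 6, 37, 25, 29, 47, 14, 35, 48, 24, 21, 23]
Result: [28, 6, 37, 25, 29, 47, 14, 35, 48, 24, 21, 23]


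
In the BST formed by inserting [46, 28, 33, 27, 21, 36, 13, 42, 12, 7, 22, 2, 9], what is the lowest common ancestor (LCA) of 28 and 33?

Tree insertion order: [46, 28, 33, 27, 21, 36, 13, 42, 12, 7, 22, 2, 9]
Tree (level-order array): [46, 28, None, 27, 33, 21, None, None, 36, 13, 22, None, 42, 12, None, None, None, None, None, 7, None, 2, 9]
In a BST, the LCA of p=28, q=33 is the first node v on the
root-to-leaf path with p <= v <= q (go left if both < v, right if both > v).
Walk from root:
  at 46: both 28 and 33 < 46, go left
  at 28: 28 <= 28 <= 33, this is the LCA
LCA = 28


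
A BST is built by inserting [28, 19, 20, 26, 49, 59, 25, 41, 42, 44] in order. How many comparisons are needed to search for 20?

Search path for 20: 28 -> 19 -> 20
Found: True
Comparisons: 3


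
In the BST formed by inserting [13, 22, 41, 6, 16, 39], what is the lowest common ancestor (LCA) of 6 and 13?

Tree insertion order: [13, 22, 41, 6, 16, 39]
Tree (level-order array): [13, 6, 22, None, None, 16, 41, None, None, 39]
In a BST, the LCA of p=6, q=13 is the first node v on the
root-to-leaf path with p <= v <= q (go left if both < v, right if both > v).
Walk from root:
  at 13: 6 <= 13 <= 13, this is the LCA
LCA = 13


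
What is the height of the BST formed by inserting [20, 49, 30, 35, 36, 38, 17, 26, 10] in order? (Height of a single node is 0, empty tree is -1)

Insertion order: [20, 49, 30, 35, 36, 38, 17, 26, 10]
Tree (level-order array): [20, 17, 49, 10, None, 30, None, None, None, 26, 35, None, None, None, 36, None, 38]
Compute height bottom-up (empty subtree = -1):
  height(10) = 1 + max(-1, -1) = 0
  height(17) = 1 + max(0, -1) = 1
  height(26) = 1 + max(-1, -1) = 0
  height(38) = 1 + max(-1, -1) = 0
  height(36) = 1 + max(-1, 0) = 1
  height(35) = 1 + max(-1, 1) = 2
  height(30) = 1 + max(0, 2) = 3
  height(49) = 1 + max(3, -1) = 4
  height(20) = 1 + max(1, 4) = 5
Height = 5


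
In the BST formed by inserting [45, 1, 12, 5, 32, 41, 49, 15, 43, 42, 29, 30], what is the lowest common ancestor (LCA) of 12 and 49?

Tree insertion order: [45, 1, 12, 5, 32, 41, 49, 15, 43, 42, 29, 30]
Tree (level-order array): [45, 1, 49, None, 12, None, None, 5, 32, None, None, 15, 41, None, 29, None, 43, None, 30, 42]
In a BST, the LCA of p=12, q=49 is the first node v on the
root-to-leaf path with p <= v <= q (go left if both < v, right if both > v).
Walk from root:
  at 45: 12 <= 45 <= 49, this is the LCA
LCA = 45


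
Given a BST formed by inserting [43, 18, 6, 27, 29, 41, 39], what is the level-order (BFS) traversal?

Tree insertion order: [43, 18, 6, 27, 29, 41, 39]
Tree (level-order array): [43, 18, None, 6, 27, None, None, None, 29, None, 41, 39]
BFS from the root, enqueuing left then right child of each popped node:
  queue [43] -> pop 43, enqueue [18], visited so far: [43]
  queue [18] -> pop 18, enqueue [6, 27], visited so far: [43, 18]
  queue [6, 27] -> pop 6, enqueue [none], visited so far: [43, 18, 6]
  queue [27] -> pop 27, enqueue [29], visited so far: [43, 18, 6, 27]
  queue [29] -> pop 29, enqueue [41], visited so far: [43, 18, 6, 27, 29]
  queue [41] -> pop 41, enqueue [39], visited so far: [43, 18, 6, 27, 29, 41]
  queue [39] -> pop 39, enqueue [none], visited so far: [43, 18, 6, 27, 29, 41, 39]
Result: [43, 18, 6, 27, 29, 41, 39]


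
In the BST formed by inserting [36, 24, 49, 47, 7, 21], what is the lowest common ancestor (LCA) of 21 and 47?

Tree insertion order: [36, 24, 49, 47, 7, 21]
Tree (level-order array): [36, 24, 49, 7, None, 47, None, None, 21]
In a BST, the LCA of p=21, q=47 is the first node v on the
root-to-leaf path with p <= v <= q (go left if both < v, right if both > v).
Walk from root:
  at 36: 21 <= 36 <= 47, this is the LCA
LCA = 36


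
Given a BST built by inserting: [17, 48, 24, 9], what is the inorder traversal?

Tree insertion order: [17, 48, 24, 9]
Tree (level-order array): [17, 9, 48, None, None, 24]
Inorder traversal: [9, 17, 24, 48]


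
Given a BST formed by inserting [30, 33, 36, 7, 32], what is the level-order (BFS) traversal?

Tree insertion order: [30, 33, 36, 7, 32]
Tree (level-order array): [30, 7, 33, None, None, 32, 36]
BFS from the root, enqueuing left then right child of each popped node:
  queue [30] -> pop 30, enqueue [7, 33], visited so far: [30]
  queue [7, 33] -> pop 7, enqueue [none], visited so far: [30, 7]
  queue [33] -> pop 33, enqueue [32, 36], visited so far: [30, 7, 33]
  queue [32, 36] -> pop 32, enqueue [none], visited so far: [30, 7, 33, 32]
  queue [36] -> pop 36, enqueue [none], visited so far: [30, 7, 33, 32, 36]
Result: [30, 7, 33, 32, 36]


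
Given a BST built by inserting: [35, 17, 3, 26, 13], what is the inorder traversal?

Tree insertion order: [35, 17, 3, 26, 13]
Tree (level-order array): [35, 17, None, 3, 26, None, 13]
Inorder traversal: [3, 13, 17, 26, 35]


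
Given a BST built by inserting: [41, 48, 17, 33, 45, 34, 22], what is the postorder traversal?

Tree insertion order: [41, 48, 17, 33, 45, 34, 22]
Tree (level-order array): [41, 17, 48, None, 33, 45, None, 22, 34]
Postorder traversal: [22, 34, 33, 17, 45, 48, 41]


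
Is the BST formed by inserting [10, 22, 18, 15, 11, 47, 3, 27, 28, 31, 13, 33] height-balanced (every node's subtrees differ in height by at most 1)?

Tree (level-order array): [10, 3, 22, None, None, 18, 47, 15, None, 27, None, 11, None, None, 28, None, 13, None, 31, None, None, None, 33]
Definition: a tree is height-balanced if, at every node, |h(left) - h(right)| <= 1 (empty subtree has height -1).
Bottom-up per-node check:
  node 3: h_left=-1, h_right=-1, diff=0 [OK], height=0
  node 13: h_left=-1, h_right=-1, diff=0 [OK], height=0
  node 11: h_left=-1, h_right=0, diff=1 [OK], height=1
  node 15: h_left=1, h_right=-1, diff=2 [FAIL (|1--1|=2 > 1)], height=2
  node 18: h_left=2, h_right=-1, diff=3 [FAIL (|2--1|=3 > 1)], height=3
  node 33: h_left=-1, h_right=-1, diff=0 [OK], height=0
  node 31: h_left=-1, h_right=0, diff=1 [OK], height=1
  node 28: h_left=-1, h_right=1, diff=2 [FAIL (|-1-1|=2 > 1)], height=2
  node 27: h_left=-1, h_right=2, diff=3 [FAIL (|-1-2|=3 > 1)], height=3
  node 47: h_left=3, h_right=-1, diff=4 [FAIL (|3--1|=4 > 1)], height=4
  node 22: h_left=3, h_right=4, diff=1 [OK], height=5
  node 10: h_left=0, h_right=5, diff=5 [FAIL (|0-5|=5 > 1)], height=6
Node 15 violates the condition: |1 - -1| = 2 > 1.
Result: Not balanced


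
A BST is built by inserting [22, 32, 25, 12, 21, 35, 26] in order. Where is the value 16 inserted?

Starting tree (level order): [22, 12, 32, None, 21, 25, 35, None, None, None, 26]
Insertion path: 22 -> 12 -> 21
Result: insert 16 as left child of 21
Final tree (level order): [22, 12, 32, None, 21, 25, 35, 16, None, None, 26]


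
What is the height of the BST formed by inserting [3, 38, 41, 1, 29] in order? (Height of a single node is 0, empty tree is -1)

Insertion order: [3, 38, 41, 1, 29]
Tree (level-order array): [3, 1, 38, None, None, 29, 41]
Compute height bottom-up (empty subtree = -1):
  height(1) = 1 + max(-1, -1) = 0
  height(29) = 1 + max(-1, -1) = 0
  height(41) = 1 + max(-1, -1) = 0
  height(38) = 1 + max(0, 0) = 1
  height(3) = 1 + max(0, 1) = 2
Height = 2


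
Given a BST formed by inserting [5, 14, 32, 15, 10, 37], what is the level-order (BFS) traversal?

Tree insertion order: [5, 14, 32, 15, 10, 37]
Tree (level-order array): [5, None, 14, 10, 32, None, None, 15, 37]
BFS from the root, enqueuing left then right child of each popped node:
  queue [5] -> pop 5, enqueue [14], visited so far: [5]
  queue [14] -> pop 14, enqueue [10, 32], visited so far: [5, 14]
  queue [10, 32] -> pop 10, enqueue [none], visited so far: [5, 14, 10]
  queue [32] -> pop 32, enqueue [15, 37], visited so far: [5, 14, 10, 32]
  queue [15, 37] -> pop 15, enqueue [none], visited so far: [5, 14, 10, 32, 15]
  queue [37] -> pop 37, enqueue [none], visited so far: [5, 14, 10, 32, 15, 37]
Result: [5, 14, 10, 32, 15, 37]


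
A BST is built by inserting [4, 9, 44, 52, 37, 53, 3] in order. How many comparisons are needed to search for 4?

Search path for 4: 4
Found: True
Comparisons: 1


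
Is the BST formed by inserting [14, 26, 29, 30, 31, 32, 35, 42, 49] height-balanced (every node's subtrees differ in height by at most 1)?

Tree (level-order array): [14, None, 26, None, 29, None, 30, None, 31, None, 32, None, 35, None, 42, None, 49]
Definition: a tree is height-balanced if, at every node, |h(left) - h(right)| <= 1 (empty subtree has height -1).
Bottom-up per-node check:
  node 49: h_left=-1, h_right=-1, diff=0 [OK], height=0
  node 42: h_left=-1, h_right=0, diff=1 [OK], height=1
  node 35: h_left=-1, h_right=1, diff=2 [FAIL (|-1-1|=2 > 1)], height=2
  node 32: h_left=-1, h_right=2, diff=3 [FAIL (|-1-2|=3 > 1)], height=3
  node 31: h_left=-1, h_right=3, diff=4 [FAIL (|-1-3|=4 > 1)], height=4
  node 30: h_left=-1, h_right=4, diff=5 [FAIL (|-1-4|=5 > 1)], height=5
  node 29: h_left=-1, h_right=5, diff=6 [FAIL (|-1-5|=6 > 1)], height=6
  node 26: h_left=-1, h_right=6, diff=7 [FAIL (|-1-6|=7 > 1)], height=7
  node 14: h_left=-1, h_right=7, diff=8 [FAIL (|-1-7|=8 > 1)], height=8
Node 35 violates the condition: |-1 - 1| = 2 > 1.
Result: Not balanced


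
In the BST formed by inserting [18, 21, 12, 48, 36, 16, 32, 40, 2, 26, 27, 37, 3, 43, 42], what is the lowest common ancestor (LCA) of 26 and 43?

Tree insertion order: [18, 21, 12, 48, 36, 16, 32, 40, 2, 26, 27, 37, 3, 43, 42]
Tree (level-order array): [18, 12, 21, 2, 16, None, 48, None, 3, None, None, 36, None, None, None, 32, 40, 26, None, 37, 43, None, 27, None, None, 42]
In a BST, the LCA of p=26, q=43 is the first node v on the
root-to-leaf path with p <= v <= q (go left if both < v, right if both > v).
Walk from root:
  at 18: both 26 and 43 > 18, go right
  at 21: both 26 and 43 > 21, go right
  at 48: both 26 and 43 < 48, go left
  at 36: 26 <= 36 <= 43, this is the LCA
LCA = 36


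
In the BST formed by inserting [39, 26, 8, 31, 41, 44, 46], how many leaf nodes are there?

Tree built from: [39, 26, 8, 31, 41, 44, 46]
Tree (level-order array): [39, 26, 41, 8, 31, None, 44, None, None, None, None, None, 46]
Rule: A leaf has 0 children.
Per-node child counts:
  node 39: 2 child(ren)
  node 26: 2 child(ren)
  node 8: 0 child(ren)
  node 31: 0 child(ren)
  node 41: 1 child(ren)
  node 44: 1 child(ren)
  node 46: 0 child(ren)
Matching nodes: [8, 31, 46]
Count of leaf nodes: 3


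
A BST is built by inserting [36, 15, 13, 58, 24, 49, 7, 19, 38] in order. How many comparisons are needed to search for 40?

Search path for 40: 36 -> 58 -> 49 -> 38
Found: False
Comparisons: 4


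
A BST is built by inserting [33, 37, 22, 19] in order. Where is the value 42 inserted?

Starting tree (level order): [33, 22, 37, 19]
Insertion path: 33 -> 37
Result: insert 42 as right child of 37
Final tree (level order): [33, 22, 37, 19, None, None, 42]


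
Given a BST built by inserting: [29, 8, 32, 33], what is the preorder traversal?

Tree insertion order: [29, 8, 32, 33]
Tree (level-order array): [29, 8, 32, None, None, None, 33]
Preorder traversal: [29, 8, 32, 33]


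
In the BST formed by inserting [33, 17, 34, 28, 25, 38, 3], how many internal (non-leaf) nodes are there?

Tree built from: [33, 17, 34, 28, 25, 38, 3]
Tree (level-order array): [33, 17, 34, 3, 28, None, 38, None, None, 25]
Rule: An internal node has at least one child.
Per-node child counts:
  node 33: 2 child(ren)
  node 17: 2 child(ren)
  node 3: 0 child(ren)
  node 28: 1 child(ren)
  node 25: 0 child(ren)
  node 34: 1 child(ren)
  node 38: 0 child(ren)
Matching nodes: [33, 17, 28, 34]
Count of internal (non-leaf) nodes: 4


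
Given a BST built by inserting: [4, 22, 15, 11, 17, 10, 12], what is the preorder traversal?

Tree insertion order: [4, 22, 15, 11, 17, 10, 12]
Tree (level-order array): [4, None, 22, 15, None, 11, 17, 10, 12]
Preorder traversal: [4, 22, 15, 11, 10, 12, 17]


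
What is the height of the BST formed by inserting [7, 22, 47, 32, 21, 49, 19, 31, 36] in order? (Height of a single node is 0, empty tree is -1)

Insertion order: [7, 22, 47, 32, 21, 49, 19, 31, 36]
Tree (level-order array): [7, None, 22, 21, 47, 19, None, 32, 49, None, None, 31, 36]
Compute height bottom-up (empty subtree = -1):
  height(19) = 1 + max(-1, -1) = 0
  height(21) = 1 + max(0, -1) = 1
  height(31) = 1 + max(-1, -1) = 0
  height(36) = 1 + max(-1, -1) = 0
  height(32) = 1 + max(0, 0) = 1
  height(49) = 1 + max(-1, -1) = 0
  height(47) = 1 + max(1, 0) = 2
  height(22) = 1 + max(1, 2) = 3
  height(7) = 1 + max(-1, 3) = 4
Height = 4


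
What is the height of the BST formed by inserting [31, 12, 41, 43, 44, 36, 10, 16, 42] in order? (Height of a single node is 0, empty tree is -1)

Insertion order: [31, 12, 41, 43, 44, 36, 10, 16, 42]
Tree (level-order array): [31, 12, 41, 10, 16, 36, 43, None, None, None, None, None, None, 42, 44]
Compute height bottom-up (empty subtree = -1):
  height(10) = 1 + max(-1, -1) = 0
  height(16) = 1 + max(-1, -1) = 0
  height(12) = 1 + max(0, 0) = 1
  height(36) = 1 + max(-1, -1) = 0
  height(42) = 1 + max(-1, -1) = 0
  height(44) = 1 + max(-1, -1) = 0
  height(43) = 1 + max(0, 0) = 1
  height(41) = 1 + max(0, 1) = 2
  height(31) = 1 + max(1, 2) = 3
Height = 3


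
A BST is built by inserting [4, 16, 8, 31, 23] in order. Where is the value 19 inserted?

Starting tree (level order): [4, None, 16, 8, 31, None, None, 23]
Insertion path: 4 -> 16 -> 31 -> 23
Result: insert 19 as left child of 23
Final tree (level order): [4, None, 16, 8, 31, None, None, 23, None, 19]


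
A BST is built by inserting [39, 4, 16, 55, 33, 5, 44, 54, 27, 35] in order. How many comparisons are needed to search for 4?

Search path for 4: 39 -> 4
Found: True
Comparisons: 2


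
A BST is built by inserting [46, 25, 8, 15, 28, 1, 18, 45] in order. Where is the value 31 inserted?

Starting tree (level order): [46, 25, None, 8, 28, 1, 15, None, 45, None, None, None, 18]
Insertion path: 46 -> 25 -> 28 -> 45
Result: insert 31 as left child of 45
Final tree (level order): [46, 25, None, 8, 28, 1, 15, None, 45, None, None, None, 18, 31]


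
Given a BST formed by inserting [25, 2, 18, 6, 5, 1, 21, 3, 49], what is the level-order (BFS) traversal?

Tree insertion order: [25, 2, 18, 6, 5, 1, 21, 3, 49]
Tree (level-order array): [25, 2, 49, 1, 18, None, None, None, None, 6, 21, 5, None, None, None, 3]
BFS from the root, enqueuing left then right child of each popped node:
  queue [25] -> pop 25, enqueue [2, 49], visited so far: [25]
  queue [2, 49] -> pop 2, enqueue [1, 18], visited so far: [25, 2]
  queue [49, 1, 18] -> pop 49, enqueue [none], visited so far: [25, 2, 49]
  queue [1, 18] -> pop 1, enqueue [none], visited so far: [25, 2, 49, 1]
  queue [18] -> pop 18, enqueue [6, 21], visited so far: [25, 2, 49, 1, 18]
  queue [6, 21] -> pop 6, enqueue [5], visited so far: [25, 2, 49, 1, 18, 6]
  queue [21, 5] -> pop 21, enqueue [none], visited so far: [25, 2, 49, 1, 18, 6, 21]
  queue [5] -> pop 5, enqueue [3], visited so far: [25, 2, 49, 1, 18, 6, 21, 5]
  queue [3] -> pop 3, enqueue [none], visited so far: [25, 2, 49, 1, 18, 6, 21, 5, 3]
Result: [25, 2, 49, 1, 18, 6, 21, 5, 3]


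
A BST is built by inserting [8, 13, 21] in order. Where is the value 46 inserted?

Starting tree (level order): [8, None, 13, None, 21]
Insertion path: 8 -> 13 -> 21
Result: insert 46 as right child of 21
Final tree (level order): [8, None, 13, None, 21, None, 46]


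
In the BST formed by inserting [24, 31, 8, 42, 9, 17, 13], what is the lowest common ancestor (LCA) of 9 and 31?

Tree insertion order: [24, 31, 8, 42, 9, 17, 13]
Tree (level-order array): [24, 8, 31, None, 9, None, 42, None, 17, None, None, 13]
In a BST, the LCA of p=9, q=31 is the first node v on the
root-to-leaf path with p <= v <= q (go left if both < v, right if both > v).
Walk from root:
  at 24: 9 <= 24 <= 31, this is the LCA
LCA = 24


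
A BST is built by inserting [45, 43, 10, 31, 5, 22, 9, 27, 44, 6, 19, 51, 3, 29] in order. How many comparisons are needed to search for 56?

Search path for 56: 45 -> 51
Found: False
Comparisons: 2


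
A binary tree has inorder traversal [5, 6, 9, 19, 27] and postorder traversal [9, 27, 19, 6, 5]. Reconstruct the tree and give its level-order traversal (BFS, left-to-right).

Inorder:   [5, 6, 9, 19, 27]
Postorder: [9, 27, 19, 6, 5]
Algorithm: postorder visits root last, so walk postorder right-to-left;
each value is the root of the current inorder slice — split it at that
value, recurse on the right subtree first, then the left.
Recursive splits:
  root=5; inorder splits into left=[], right=[6, 9, 19, 27]
  root=6; inorder splits into left=[], right=[9, 19, 27]
  root=19; inorder splits into left=[9], right=[27]
  root=27; inorder splits into left=[], right=[]
  root=9; inorder splits into left=[], right=[]
Reconstructed level-order: [5, 6, 19, 9, 27]


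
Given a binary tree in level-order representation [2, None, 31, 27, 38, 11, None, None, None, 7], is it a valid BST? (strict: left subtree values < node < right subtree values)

Level-order array: [2, None, 31, 27, 38, 11, None, None, None, 7]
Validate using subtree bounds (lo, hi): at each node, require lo < value < hi,
then recurse left with hi=value and right with lo=value.
Preorder trace (stopping at first violation):
  at node 2 with bounds (-inf, +inf): OK
  at node 31 with bounds (2, +inf): OK
  at node 27 with bounds (2, 31): OK
  at node 11 with bounds (2, 27): OK
  at node 7 with bounds (2, 11): OK
  at node 38 with bounds (31, +inf): OK
No violation found at any node.
Result: Valid BST


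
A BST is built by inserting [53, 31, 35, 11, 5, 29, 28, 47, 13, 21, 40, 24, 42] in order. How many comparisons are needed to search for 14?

Search path for 14: 53 -> 31 -> 11 -> 29 -> 28 -> 13 -> 21
Found: False
Comparisons: 7


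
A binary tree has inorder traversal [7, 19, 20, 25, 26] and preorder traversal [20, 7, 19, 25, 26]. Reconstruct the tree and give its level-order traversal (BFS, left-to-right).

Inorder:  [7, 19, 20, 25, 26]
Preorder: [20, 7, 19, 25, 26]
Algorithm: preorder visits root first, so consume preorder in order;
for each root, split the current inorder slice at that value into
left-subtree inorder and right-subtree inorder, then recurse.
Recursive splits:
  root=20; inorder splits into left=[7, 19], right=[25, 26]
  root=7; inorder splits into left=[], right=[19]
  root=19; inorder splits into left=[], right=[]
  root=25; inorder splits into left=[], right=[26]
  root=26; inorder splits into left=[], right=[]
Reconstructed level-order: [20, 7, 25, 19, 26]
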